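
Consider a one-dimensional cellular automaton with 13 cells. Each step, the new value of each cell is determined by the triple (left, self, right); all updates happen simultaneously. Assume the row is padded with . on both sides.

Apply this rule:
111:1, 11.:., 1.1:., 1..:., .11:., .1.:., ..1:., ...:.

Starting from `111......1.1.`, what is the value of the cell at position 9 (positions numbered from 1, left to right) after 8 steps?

.

step 1: .1...........
step 2: .............
step 3: .............  (fixed point — unchanged through step 8)
position 9 holds .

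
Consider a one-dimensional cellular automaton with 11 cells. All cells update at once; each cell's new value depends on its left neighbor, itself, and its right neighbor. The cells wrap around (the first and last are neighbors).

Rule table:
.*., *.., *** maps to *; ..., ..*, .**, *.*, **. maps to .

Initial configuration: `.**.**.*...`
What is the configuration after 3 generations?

.......**..
.........*.
.........**

.........**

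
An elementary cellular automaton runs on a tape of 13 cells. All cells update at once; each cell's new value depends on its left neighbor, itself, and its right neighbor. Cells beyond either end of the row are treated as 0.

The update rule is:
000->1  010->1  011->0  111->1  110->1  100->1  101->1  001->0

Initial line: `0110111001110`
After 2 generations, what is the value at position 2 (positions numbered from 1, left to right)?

generation 1: 0011011100111
generation 2: 1001101110011
position 2 holds 0

0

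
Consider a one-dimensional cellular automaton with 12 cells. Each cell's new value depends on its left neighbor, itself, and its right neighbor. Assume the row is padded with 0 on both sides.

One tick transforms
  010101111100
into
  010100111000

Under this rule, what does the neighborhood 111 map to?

1

At position 6 the neighborhood is 111; the next row has 1 there.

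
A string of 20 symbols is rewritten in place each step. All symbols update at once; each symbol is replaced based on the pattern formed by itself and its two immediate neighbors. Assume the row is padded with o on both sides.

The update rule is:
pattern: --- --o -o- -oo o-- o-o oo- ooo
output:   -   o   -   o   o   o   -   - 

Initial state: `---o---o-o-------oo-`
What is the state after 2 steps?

o-o-o-o-o-o-----oo-o
-o-o-o-o-o-o---oo-oo

-o-o-o-o-o-o---oo-oo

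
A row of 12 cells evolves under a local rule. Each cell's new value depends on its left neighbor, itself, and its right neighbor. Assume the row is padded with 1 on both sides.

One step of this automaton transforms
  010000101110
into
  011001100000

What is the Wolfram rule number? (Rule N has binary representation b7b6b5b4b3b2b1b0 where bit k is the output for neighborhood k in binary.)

22

position 9: 111 → 0  (bit 7 = 0)
position 10: 110 → 0  (bit 6 = 0)
position 0: 101 → 0  (bit 5 = 0)
position 2: 100 → 1  (bit 4 = 1)
position 8: 011 → 0  (bit 3 = 0)
position 1: 010 → 1  (bit 2 = 1)
position 5: 001 → 1  (bit 1 = 1)
position 3: 000 → 0  (bit 0 = 0)
bits b7..b0 = 00010110 = 22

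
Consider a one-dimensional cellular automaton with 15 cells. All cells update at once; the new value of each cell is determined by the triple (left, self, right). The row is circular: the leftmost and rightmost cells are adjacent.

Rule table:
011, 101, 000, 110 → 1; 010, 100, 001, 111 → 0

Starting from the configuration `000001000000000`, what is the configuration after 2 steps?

111100011111111
000101010000000

000101010000000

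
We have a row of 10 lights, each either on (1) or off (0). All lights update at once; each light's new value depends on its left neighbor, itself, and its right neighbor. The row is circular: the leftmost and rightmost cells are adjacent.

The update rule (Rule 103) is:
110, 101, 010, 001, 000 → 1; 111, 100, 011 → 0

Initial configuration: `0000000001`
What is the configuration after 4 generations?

1100000011

generation 1: 0111111111
generation 2: 1000000001
generation 3: 1011111110
generation 4: 1100000011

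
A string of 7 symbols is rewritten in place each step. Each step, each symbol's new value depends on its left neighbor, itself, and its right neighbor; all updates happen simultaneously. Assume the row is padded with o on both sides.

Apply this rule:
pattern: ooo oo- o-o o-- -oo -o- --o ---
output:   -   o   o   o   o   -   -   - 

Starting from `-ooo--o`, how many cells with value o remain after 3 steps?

2

oo-oo-o
-oooooo
oo-----
count of o: 2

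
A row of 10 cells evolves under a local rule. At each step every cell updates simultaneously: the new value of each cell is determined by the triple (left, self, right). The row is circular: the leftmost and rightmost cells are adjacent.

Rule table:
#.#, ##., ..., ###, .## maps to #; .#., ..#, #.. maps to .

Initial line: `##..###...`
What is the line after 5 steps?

##..###.#.
##..####.#
##..######
##..######  (fixed point — unchanged through step 5)

##..######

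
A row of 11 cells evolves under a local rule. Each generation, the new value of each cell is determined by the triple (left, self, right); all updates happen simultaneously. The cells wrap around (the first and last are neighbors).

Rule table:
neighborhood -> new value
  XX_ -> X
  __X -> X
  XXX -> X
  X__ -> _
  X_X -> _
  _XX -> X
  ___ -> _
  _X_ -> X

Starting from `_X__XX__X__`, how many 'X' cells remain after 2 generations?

XX_XXX_XX__
XX_XXX_XX_X
count of X: 8

8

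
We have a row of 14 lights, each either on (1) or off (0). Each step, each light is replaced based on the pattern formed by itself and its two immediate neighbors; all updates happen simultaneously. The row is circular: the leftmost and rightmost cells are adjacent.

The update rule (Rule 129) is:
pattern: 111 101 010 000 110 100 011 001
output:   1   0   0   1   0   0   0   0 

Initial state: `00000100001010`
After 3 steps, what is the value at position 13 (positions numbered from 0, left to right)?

11110001100000
01100100001110
00000001100100
position 13 holds 0

0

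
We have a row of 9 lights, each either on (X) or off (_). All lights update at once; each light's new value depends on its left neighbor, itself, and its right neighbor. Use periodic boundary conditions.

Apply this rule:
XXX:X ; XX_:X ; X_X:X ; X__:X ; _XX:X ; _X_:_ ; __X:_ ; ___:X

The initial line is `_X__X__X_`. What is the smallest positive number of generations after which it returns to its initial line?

3

__X__X__X
X__X__X__
_X__X__X_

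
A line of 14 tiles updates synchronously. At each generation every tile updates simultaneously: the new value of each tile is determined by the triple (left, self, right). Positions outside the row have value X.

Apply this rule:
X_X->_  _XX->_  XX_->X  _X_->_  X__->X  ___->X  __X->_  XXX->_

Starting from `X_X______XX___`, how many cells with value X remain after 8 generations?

generation 1: X__XXXXX__XXX_
generation 2: XX_____XX___X_
generation 3: _XXXXX__XXX___
generation 4: _____XX___XXX_
generation 5: XXXX__XXX___X_
generation 6: ___XX___XXX___
generation 7: XX__XXX___XXX_
generation 8: _XX___XXX___X_
count of X: 6

6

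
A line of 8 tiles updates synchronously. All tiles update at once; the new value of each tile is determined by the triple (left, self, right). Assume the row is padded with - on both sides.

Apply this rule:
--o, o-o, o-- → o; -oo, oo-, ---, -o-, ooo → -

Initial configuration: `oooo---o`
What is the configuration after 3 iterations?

--o-o-o-

----o-o-
---o-o-o
--o-o-o-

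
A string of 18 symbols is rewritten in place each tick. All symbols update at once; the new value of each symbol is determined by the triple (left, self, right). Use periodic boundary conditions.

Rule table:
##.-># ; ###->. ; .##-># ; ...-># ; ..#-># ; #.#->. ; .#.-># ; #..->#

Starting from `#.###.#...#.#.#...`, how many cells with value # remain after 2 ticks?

#.#.#.#####.#.####
#.#.#.#...#.#.#...
count of #: 7

7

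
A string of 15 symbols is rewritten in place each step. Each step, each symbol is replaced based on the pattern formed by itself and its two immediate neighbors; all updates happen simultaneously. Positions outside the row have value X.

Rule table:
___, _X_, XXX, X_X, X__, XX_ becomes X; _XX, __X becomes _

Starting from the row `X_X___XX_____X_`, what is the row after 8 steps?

XXXXXXXXXXXX__X

XXXXX__XXXXX_XX
XXXXXX__XXXXX_X
XXXXXXX__XXXXX_
XXXXXXXX__XXXXX
XXXXXXXXX__XXXX
XXXXXXXXXX__XXX
XXXXXXXXXXX__XX
XXXXXXXXXXXX__X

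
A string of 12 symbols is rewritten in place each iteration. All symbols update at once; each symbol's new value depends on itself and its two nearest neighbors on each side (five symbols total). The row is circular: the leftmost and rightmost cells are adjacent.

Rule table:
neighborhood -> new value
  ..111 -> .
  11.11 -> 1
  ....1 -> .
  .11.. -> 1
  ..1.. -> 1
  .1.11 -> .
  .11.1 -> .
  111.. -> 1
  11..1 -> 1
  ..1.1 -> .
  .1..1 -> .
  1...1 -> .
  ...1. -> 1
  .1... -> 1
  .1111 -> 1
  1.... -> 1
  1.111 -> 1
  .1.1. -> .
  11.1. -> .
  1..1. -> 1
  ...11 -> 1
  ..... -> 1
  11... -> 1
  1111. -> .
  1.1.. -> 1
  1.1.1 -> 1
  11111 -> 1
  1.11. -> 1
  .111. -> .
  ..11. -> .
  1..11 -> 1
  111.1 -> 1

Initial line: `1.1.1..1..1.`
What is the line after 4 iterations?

1.1.1.11.1..
..1.1.1..1.1
.1..1.1.1..1
.1.1..1.1.1.

.1.1..1.1.1.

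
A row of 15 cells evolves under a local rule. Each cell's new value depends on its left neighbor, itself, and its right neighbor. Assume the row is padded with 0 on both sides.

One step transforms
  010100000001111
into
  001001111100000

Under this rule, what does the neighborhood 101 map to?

At position 2 the neighborhood is 101; the next row has 1 there.

1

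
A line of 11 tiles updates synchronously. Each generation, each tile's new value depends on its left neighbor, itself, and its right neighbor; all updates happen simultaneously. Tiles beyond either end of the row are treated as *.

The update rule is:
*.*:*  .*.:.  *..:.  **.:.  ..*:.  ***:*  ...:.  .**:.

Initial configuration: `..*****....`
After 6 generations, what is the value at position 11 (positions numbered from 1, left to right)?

...***.....
....*......
...........
...........  (fixed point — unchanged through generation 6)
position 11 holds .

.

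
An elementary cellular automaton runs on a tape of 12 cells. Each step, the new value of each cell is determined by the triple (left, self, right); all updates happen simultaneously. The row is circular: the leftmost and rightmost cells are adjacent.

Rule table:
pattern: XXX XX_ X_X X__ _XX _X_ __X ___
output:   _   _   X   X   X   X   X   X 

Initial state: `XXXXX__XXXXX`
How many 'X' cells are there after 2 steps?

10

_____XXX____
XXXXXX__XXXX
count of X: 10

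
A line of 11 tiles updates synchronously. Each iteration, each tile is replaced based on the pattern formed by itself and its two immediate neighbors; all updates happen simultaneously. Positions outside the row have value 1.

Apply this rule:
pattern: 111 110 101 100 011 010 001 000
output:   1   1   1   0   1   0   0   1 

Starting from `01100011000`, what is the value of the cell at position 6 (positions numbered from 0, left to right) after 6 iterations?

1

iteration 1: 11101011010
iteration 2: 11110111101
iteration 3: 11111111111
iteration 4: 11111111111  (fixed point — unchanged through iteration 6)
position 6 holds 1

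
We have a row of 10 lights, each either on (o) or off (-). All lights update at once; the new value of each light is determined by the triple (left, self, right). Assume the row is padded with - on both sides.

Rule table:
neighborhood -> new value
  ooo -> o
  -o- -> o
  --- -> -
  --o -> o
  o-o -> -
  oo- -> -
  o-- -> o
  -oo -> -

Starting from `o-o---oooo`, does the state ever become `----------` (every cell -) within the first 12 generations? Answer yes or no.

o-oo-o-oo-
o----o---o
oo--ooo-oo
--oo-o----
-o---oo---
ooo-o--o--
-o--ooooo-
oooo-ooo-o
-oo---o--o
o--o-ooooo
oooo--ooo-
-oo-oo-o-o
generation 12 is -oo-oo-o-o, still not uniform -

no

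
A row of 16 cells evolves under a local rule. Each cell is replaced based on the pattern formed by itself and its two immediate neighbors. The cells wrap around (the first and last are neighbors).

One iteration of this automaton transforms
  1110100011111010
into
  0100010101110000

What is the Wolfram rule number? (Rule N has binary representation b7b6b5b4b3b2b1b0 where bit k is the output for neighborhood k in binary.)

position 1: 111 → 1  (bit 7 = 1)
position 2: 110 → 0  (bit 6 = 0)
position 3: 101 → 0  (bit 5 = 0)
position 5: 100 → 1  (bit 4 = 1)
position 0: 011 → 0  (bit 3 = 0)
position 4: 010 → 0  (bit 2 = 0)
position 7: 001 → 1  (bit 1 = 1)
position 6: 000 → 0  (bit 0 = 0)
bits b7..b0 = 10010010 = 146

146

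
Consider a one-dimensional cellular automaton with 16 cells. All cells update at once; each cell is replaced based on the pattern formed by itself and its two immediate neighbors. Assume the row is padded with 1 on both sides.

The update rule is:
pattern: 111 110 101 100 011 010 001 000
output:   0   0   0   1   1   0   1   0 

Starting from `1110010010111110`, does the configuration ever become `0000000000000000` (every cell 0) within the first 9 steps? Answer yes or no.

0001101100100000
1011001011010001
0010110010001011
1100101101010010
0011001000001100
1110110100011011
0000100010110010
1001010100101100
0110000011001011
step 9 is 0110000011001011, still not uniform 0

no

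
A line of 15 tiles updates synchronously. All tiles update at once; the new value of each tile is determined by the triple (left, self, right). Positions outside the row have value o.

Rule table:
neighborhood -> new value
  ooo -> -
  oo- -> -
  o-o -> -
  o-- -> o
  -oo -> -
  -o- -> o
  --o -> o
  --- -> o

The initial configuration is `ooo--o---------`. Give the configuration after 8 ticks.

tick 1: ---oooooooooooo
tick 2: ooo------------
tick 3: ---oooooooooooo  (repeats tick 1; period 2)
tick 8: ooo------------

ooo------------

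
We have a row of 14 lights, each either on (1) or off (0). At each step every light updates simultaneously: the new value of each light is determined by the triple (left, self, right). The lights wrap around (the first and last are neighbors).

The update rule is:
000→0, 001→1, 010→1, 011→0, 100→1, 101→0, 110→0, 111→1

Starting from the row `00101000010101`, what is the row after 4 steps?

11111111100110

11101100110101
11000011000100
00100100101111
11111111100110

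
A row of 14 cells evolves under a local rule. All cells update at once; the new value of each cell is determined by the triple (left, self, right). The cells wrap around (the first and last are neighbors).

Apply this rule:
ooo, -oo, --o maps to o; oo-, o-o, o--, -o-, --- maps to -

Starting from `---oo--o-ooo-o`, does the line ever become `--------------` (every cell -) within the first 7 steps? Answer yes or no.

--oo--o--oo---
-oo--o--oo----
oo--o--oo-----
o--o--oo-----o
--o--oo-----oo
-o--oo-----oo-
o--oo-----oo--
step 7 is o--oo-----oo--, still not uniform -

no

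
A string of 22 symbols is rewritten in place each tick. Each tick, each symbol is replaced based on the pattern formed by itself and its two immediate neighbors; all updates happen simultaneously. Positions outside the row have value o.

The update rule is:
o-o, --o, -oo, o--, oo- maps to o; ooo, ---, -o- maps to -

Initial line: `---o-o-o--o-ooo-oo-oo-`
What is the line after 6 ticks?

o-oo-ooooooooooooooooo

o-o-o-o-oo-oo-oooooooo
oo-o-o-oooooooo-------
-oo-o-oo------oo-----o
oooo-oooo----oooo---oo
---ooo--oo--oo--oo-oo-
o-oo-ooooooooooooooooo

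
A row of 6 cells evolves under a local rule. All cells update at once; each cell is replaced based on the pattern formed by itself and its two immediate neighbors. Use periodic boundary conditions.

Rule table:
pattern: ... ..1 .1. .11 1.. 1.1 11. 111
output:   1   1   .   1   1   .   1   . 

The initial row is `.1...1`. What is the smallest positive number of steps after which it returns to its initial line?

6

..111.
111.11
..1.1.
11...1
.11111
.1...1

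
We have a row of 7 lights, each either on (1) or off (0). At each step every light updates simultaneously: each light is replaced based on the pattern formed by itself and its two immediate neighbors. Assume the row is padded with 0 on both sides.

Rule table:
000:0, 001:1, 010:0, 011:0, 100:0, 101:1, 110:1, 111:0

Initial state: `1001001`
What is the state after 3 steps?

0010010
0100100
1001000

1001000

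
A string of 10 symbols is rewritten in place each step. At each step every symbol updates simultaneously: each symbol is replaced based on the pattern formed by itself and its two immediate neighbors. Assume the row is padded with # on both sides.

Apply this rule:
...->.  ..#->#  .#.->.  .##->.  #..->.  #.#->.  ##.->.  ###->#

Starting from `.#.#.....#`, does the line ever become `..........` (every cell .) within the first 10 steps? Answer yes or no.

........#.
.......#..
......#..#
.....#..#.
....#..#..
...#..#..#
..#..#..#.
.#..#..#..
...#..#..#  (repeats step 6; period 3)
step 10: ..#..#..#.
step 10 is ..#..#..#., still not uniform .

no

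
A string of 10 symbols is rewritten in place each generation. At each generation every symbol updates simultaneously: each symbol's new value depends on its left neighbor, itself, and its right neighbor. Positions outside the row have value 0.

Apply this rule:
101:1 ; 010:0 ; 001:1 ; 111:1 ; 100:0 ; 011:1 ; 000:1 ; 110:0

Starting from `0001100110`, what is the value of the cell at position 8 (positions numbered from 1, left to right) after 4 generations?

1

1111001100
1110011001
1100110010
1001100100
position 8 holds 1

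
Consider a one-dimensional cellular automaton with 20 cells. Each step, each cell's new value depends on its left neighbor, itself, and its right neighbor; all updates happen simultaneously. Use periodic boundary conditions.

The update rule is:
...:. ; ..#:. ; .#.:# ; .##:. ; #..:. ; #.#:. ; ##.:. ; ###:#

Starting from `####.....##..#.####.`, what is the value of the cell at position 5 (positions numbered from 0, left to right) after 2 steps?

.##..........#..##..
.............#......
position 5 holds .

.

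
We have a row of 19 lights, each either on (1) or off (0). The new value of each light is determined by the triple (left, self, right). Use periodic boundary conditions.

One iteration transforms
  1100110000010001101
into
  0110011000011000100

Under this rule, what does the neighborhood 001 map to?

At position 3 the neighborhood is 001; the next row has 0 there.

0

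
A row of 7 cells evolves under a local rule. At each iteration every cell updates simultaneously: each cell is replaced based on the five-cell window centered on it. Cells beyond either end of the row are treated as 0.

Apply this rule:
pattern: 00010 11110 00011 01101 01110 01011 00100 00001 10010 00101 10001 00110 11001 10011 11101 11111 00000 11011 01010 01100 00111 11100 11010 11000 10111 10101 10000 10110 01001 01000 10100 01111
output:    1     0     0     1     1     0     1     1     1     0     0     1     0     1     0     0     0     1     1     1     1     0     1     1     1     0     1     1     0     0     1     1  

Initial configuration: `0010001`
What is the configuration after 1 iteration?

1110011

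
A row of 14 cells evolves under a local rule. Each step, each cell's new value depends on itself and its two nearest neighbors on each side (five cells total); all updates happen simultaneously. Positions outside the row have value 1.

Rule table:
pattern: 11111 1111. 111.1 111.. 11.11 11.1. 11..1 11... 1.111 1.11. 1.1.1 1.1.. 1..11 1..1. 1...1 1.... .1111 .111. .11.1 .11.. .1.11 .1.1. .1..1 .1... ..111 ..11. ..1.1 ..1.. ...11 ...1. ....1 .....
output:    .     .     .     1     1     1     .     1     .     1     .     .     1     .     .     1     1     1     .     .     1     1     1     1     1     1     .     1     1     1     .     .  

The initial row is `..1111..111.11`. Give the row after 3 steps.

.111.1.111.1.1
1.1.1.1.1.1.1.
.1.1.1.1.1.1.1

.1.1.1.1.1.1.1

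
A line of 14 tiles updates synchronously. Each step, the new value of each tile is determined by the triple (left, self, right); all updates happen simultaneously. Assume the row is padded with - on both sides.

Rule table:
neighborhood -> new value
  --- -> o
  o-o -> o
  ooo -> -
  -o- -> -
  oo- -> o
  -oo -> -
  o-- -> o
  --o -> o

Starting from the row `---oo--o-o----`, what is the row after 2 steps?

--oo--oo-o---o

ooo-ooo-o-oooo
--oo--oo-o---o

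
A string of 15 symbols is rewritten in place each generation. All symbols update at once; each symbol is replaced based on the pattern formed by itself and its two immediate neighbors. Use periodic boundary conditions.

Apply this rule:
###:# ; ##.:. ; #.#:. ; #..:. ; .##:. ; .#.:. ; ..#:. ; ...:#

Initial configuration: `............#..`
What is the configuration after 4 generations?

###########...#
##########..#..
.########......
..######..#####

..######..#####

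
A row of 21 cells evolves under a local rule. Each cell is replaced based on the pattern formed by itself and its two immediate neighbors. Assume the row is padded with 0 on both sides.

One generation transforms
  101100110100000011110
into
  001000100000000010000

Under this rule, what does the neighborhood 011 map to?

1

At position 2 the neighborhood is 011; the next row has 1 there.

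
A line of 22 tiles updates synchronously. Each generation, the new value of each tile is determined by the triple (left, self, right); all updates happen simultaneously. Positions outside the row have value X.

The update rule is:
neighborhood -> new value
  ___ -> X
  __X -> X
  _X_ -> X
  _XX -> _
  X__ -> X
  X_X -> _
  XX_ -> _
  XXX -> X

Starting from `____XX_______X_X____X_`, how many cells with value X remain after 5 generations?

14

generation 1: XXXX__XXXXXXXX_XXXXXX_
generation 2: XXX_XX_XXXXXX___XXXX__
generation 3: XX______XXXX_XXX_XX_XX
generation 4: X_XXXXXX_XX___X______X
generation 5: ___XXXX____XXXXXXXXXX_
count of X: 14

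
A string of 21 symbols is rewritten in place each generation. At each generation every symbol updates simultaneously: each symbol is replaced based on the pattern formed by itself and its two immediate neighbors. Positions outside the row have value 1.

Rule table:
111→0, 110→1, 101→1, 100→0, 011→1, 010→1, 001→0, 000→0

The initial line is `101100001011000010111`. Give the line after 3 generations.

000100001001000011100

111100001111000011100
000100001001000010100
000100001001000011100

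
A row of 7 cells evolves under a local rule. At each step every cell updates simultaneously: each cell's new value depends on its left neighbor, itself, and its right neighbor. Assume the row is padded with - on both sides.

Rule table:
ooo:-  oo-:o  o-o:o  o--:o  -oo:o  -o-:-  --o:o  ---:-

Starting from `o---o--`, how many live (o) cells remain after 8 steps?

4

-o-o-o-
o-o-o-o
-o-o-o-  (repeats step 1; period 2)
step 8: o-o-o-o
count of o: 4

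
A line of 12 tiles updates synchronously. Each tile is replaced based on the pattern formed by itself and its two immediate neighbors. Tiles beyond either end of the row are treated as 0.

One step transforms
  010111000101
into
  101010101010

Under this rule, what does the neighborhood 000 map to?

0

At position 7 the neighborhood is 000; the next row has 0 there.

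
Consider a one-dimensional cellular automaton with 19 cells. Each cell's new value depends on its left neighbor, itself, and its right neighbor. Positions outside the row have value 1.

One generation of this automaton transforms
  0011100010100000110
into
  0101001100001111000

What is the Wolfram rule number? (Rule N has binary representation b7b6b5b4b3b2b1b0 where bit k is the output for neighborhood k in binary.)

131

position 3: 111 → 1  (bit 7 = 1)
position 4: 110 → 0  (bit 6 = 0)
position 9: 101 → 0  (bit 5 = 0)
position 0: 100 → 0  (bit 4 = 0)
position 2: 011 → 0  (bit 3 = 0)
position 8: 010 → 0  (bit 2 = 0)
position 1: 001 → 1  (bit 1 = 1)
position 6: 000 → 1  (bit 0 = 1)
bits b7..b0 = 10000011 = 131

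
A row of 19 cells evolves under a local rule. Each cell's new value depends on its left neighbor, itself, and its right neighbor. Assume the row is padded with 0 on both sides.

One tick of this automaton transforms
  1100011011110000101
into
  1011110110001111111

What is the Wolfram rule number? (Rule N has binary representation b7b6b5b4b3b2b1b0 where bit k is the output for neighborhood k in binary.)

63

position 9: 111 → 0  (bit 7 = 0)
position 1: 110 → 0  (bit 6 = 0)
position 7: 101 → 1  (bit 5 = 1)
position 2: 100 → 1  (bit 4 = 1)
position 0: 011 → 1  (bit 3 = 1)
position 16: 010 → 1  (bit 2 = 1)
position 4: 001 → 1  (bit 1 = 1)
position 3: 000 → 1  (bit 0 = 1)
bits b7..b0 = 00111111 = 63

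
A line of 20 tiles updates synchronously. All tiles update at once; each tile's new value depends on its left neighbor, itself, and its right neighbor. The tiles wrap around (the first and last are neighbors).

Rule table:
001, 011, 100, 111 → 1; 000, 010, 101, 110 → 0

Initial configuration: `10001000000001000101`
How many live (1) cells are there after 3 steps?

7

01010100000010101001
00000010000100000110
00000101001010001101
count of 1: 7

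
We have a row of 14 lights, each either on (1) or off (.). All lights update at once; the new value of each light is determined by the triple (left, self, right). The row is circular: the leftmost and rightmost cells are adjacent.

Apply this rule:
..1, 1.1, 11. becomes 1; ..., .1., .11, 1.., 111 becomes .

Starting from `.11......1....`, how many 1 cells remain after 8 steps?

step 1: 1.1.....1.....
step 2: .1.....1.....1
step 3: 1.....1.....1.
step 4: .....1.....1.1
step 5: ....1.....1.1.
step 6: ...1.....1.1..
step 7: ..1.....1.1...
step 8: .1.....1.1....
count of 1: 3

3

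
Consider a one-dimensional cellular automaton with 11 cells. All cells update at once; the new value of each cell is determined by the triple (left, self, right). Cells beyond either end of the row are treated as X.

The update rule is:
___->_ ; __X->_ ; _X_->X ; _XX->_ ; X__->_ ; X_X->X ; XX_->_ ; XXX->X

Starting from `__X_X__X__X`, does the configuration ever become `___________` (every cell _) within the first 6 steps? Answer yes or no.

no

step 1: __XXX__X___
step 2: ___X___X___
step 3: ___X___X___  (fixed point — unchanged through step 6)
step 6 is ___X___X___, still not uniform _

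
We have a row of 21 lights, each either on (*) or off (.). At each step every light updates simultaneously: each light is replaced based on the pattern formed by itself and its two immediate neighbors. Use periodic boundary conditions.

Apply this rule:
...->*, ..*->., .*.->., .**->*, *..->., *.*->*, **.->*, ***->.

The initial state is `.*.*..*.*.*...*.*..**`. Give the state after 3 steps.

*.*....*.*..*..*...**
**..**..*........*.*.
**..**....******..*.*

**..**....******..*.*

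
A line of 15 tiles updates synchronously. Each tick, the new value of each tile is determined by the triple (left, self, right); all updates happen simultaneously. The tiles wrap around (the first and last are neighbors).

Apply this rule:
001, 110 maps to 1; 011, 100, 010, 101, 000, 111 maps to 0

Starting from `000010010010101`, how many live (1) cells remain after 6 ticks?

000100100100000
001001001000000
010010010000000
100100100000000
001001000000001
010010000000010
count of 1: 3

3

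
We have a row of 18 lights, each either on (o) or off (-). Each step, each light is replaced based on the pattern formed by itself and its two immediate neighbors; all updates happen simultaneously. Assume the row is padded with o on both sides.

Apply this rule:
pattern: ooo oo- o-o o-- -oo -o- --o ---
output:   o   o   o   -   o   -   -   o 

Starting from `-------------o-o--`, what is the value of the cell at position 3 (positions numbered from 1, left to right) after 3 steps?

o

-ooooooooooo--o---
oooooooooooo----o-
oooooooooooo-oo--o
position 3 holds o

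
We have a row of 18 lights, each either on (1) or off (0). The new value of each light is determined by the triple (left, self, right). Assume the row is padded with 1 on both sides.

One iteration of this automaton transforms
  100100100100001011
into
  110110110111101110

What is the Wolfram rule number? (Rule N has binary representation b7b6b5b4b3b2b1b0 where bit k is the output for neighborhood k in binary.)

125

position 17: 111 → 0  (bit 7 = 0)
position 0: 110 → 1  (bit 6 = 1)
position 15: 101 → 1  (bit 5 = 1)
position 1: 100 → 1  (bit 4 = 1)
position 16: 011 → 1  (bit 3 = 1)
position 3: 010 → 1  (bit 2 = 1)
position 2: 001 → 0  (bit 1 = 0)
position 11: 000 → 1  (bit 0 = 1)
bits b7..b0 = 01111101 = 125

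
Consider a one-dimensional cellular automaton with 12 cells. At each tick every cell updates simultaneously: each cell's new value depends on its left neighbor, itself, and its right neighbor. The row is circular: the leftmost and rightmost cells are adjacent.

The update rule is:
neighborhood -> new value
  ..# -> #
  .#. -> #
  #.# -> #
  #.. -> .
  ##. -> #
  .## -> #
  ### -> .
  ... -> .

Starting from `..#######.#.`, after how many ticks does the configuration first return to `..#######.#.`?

9

tick 1: .##.....###.
tick 2: ###....##.#.
tick 3: #.#...######
tick 4: ###..##.....
tick 5: #.#.###....#
tick 6: #####.#...##
tick 7: ....###..##.
tick 8: ...##.#.###.
tick 9: ..#######.#.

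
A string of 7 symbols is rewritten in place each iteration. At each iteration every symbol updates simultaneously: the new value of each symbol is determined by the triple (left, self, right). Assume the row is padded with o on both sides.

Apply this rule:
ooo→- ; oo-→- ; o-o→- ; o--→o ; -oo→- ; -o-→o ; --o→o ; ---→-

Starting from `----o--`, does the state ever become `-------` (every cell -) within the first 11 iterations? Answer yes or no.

yes

o--oooo
-oo----
---o--o
o-oooo-
-------
all cells are - at iteration 5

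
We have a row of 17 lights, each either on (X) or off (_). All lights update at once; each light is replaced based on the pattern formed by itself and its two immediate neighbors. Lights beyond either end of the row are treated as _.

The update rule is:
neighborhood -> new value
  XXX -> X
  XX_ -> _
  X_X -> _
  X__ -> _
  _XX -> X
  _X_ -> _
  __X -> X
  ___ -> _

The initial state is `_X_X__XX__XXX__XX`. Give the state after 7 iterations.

X__XXX__XX_______

X____XX__XXX__XX_
____XX__XXX__XX__
___XX__XXX__XX___
__XX__XXX__XX____
_XX__XXX__XX_____
XX__XXX__XX______
X__XXX__XX_______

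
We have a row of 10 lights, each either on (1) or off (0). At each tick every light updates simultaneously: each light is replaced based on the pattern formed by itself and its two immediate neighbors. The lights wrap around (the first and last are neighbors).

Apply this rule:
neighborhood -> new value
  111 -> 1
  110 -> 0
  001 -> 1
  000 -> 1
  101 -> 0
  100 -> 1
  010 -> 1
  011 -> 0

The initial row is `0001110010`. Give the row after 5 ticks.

1110101111
1100100111
1011111011
0001110001
1110101111

1110101111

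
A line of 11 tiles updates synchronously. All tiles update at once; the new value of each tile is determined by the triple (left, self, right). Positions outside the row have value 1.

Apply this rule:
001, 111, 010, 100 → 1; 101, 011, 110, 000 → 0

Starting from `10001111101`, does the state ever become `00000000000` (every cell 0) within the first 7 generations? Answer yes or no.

no

01010111000
01010010101
01011110100
01001100111
01110011011
00101100001
11100010010
generation 7 is 11100010010, still not uniform 0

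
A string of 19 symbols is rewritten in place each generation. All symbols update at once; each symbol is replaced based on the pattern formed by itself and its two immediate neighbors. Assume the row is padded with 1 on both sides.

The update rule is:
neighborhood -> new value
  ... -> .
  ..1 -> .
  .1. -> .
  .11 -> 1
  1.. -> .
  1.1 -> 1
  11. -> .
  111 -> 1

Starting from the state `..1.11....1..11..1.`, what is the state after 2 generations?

generation 1: ...11........1....1
generation 2: ...1..............1

...1..............1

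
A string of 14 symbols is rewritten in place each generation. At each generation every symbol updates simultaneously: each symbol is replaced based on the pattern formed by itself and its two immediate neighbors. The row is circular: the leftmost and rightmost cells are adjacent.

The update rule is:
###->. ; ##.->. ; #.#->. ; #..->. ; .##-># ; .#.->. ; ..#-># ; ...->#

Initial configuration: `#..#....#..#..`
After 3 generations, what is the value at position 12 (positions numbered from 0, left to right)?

.

..#..###..#..#
.#..##...#..#.
#..##..##..#..
position 12 holds .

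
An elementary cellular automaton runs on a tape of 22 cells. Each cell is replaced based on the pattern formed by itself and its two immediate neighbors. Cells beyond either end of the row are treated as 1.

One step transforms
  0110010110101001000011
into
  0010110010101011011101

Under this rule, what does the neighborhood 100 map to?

0

At position 3 the neighborhood is 100; the next row has 0 there.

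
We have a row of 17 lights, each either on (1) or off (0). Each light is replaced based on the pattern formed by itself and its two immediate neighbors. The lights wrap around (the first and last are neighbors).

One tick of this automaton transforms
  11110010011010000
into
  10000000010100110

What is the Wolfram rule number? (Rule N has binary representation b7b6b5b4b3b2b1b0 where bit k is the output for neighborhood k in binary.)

position 1: 111 → 0  (bit 7 = 0)
position 3: 110 → 0  (bit 6 = 0)
position 11: 101 → 1  (bit 5 = 1)
position 4: 100 → 0  (bit 4 = 0)
position 0: 011 → 1  (bit 3 = 1)
position 6: 010 → 0  (bit 2 = 0)
position 5: 001 → 0  (bit 1 = 0)
position 14: 000 → 1  (bit 0 = 1)
bits b7..b0 = 00101001 = 41

41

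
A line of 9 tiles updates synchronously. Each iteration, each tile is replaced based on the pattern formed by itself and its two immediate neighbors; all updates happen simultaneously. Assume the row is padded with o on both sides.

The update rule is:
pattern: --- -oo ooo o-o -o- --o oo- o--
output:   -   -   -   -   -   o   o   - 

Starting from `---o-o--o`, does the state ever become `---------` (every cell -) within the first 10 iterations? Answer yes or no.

no

--o----o-
-o----o--
-----o--o
----o--o-
---o--o--
--o--o--o
-o--o--o-
---o--o--  (repeats iteration 5; period 3)
iteration 10: -o--o--o-
iteration 10 is -o--o--o-, still not uniform -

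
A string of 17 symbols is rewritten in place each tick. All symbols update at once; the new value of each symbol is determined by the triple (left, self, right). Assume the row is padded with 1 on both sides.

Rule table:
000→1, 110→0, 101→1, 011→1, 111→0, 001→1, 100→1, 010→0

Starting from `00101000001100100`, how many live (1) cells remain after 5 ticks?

13

tick 1: 11010111111011011
tick 2: 00101100000110110
tick 3: 11011011111101101
tick 4: 00110110000011011
tick 5: 11101101111110110
count of 1: 13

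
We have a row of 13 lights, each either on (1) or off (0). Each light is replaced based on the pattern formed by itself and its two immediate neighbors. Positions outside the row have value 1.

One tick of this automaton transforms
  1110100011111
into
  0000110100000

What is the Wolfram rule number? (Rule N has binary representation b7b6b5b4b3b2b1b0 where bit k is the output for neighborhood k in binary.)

22

position 0: 111 → 0  (bit 7 = 0)
position 2: 110 → 0  (bit 6 = 0)
position 3: 101 → 0  (bit 5 = 0)
position 5: 100 → 1  (bit 4 = 1)
position 8: 011 → 0  (bit 3 = 0)
position 4: 010 → 1  (bit 2 = 1)
position 7: 001 → 1  (bit 1 = 1)
position 6: 000 → 0  (bit 0 = 0)
bits b7..b0 = 00010110 = 22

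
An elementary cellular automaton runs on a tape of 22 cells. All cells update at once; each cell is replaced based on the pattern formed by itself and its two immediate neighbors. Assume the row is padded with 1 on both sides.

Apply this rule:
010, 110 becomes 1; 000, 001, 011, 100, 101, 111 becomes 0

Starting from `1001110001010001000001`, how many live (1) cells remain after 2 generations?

1000010001010001000000
1000010001010001000000
count of 1: 5

5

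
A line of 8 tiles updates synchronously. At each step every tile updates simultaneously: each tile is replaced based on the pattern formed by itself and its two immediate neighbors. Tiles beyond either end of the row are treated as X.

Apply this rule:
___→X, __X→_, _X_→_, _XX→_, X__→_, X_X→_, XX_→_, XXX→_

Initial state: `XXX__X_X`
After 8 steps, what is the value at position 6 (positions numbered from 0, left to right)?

step 1: ________
step 2: _XXXXXX_
step 3: ________  (repeats step 1; period 2)
step 8: _XXXXXX_
position 6 holds X

X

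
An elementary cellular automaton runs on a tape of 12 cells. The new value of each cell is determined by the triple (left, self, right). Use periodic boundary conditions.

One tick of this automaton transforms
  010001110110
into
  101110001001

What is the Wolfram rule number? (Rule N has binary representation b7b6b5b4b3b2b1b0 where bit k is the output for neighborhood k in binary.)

51

position 6: 111 → 0  (bit 7 = 0)
position 7: 110 → 0  (bit 6 = 0)
position 8: 101 → 1  (bit 5 = 1)
position 2: 100 → 1  (bit 4 = 1)
position 5: 011 → 0  (bit 3 = 0)
position 1: 010 → 0  (bit 2 = 0)
position 0: 001 → 1  (bit 1 = 1)
position 3: 000 → 1  (bit 0 = 1)
bits b7..b0 = 00110011 = 51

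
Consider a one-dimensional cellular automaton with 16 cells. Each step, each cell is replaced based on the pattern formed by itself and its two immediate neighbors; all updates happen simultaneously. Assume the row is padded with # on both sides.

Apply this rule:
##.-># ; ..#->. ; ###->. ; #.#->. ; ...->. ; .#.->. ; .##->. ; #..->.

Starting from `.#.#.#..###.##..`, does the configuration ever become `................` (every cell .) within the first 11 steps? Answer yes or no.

..........#..#..
................
all cells are . at step 2

yes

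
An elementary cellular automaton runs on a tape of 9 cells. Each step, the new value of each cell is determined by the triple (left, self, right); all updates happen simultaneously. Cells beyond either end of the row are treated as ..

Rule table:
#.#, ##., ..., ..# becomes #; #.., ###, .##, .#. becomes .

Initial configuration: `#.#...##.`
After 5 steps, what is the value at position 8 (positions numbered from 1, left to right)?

.#..##.#.
#..#.##..
..#.#.#.#
##.#.#.#.
.##.#.#..
position 8 holds .

.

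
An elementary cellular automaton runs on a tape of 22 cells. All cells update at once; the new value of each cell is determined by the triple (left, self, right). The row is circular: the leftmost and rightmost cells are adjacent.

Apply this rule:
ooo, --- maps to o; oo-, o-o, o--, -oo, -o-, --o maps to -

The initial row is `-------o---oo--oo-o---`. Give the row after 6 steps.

ooooo-----o------ooooo

oooooo---o----------oo
ooooo--o---oooooooo--o
oooo-----o--oooooo----
-oo--ooo-----oooo--oo-
------o--ooo--oo------
ooooo-----o------ooooo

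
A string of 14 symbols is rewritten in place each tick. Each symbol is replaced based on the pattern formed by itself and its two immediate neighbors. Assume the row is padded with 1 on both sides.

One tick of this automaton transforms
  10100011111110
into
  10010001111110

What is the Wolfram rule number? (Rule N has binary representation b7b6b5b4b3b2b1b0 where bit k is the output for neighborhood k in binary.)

208

position 7: 111 → 1  (bit 7 = 1)
position 0: 110 → 1  (bit 6 = 1)
position 1: 101 → 0  (bit 5 = 0)
position 3: 100 → 1  (bit 4 = 1)
position 6: 011 → 0  (bit 3 = 0)
position 2: 010 → 0  (bit 2 = 0)
position 5: 001 → 0  (bit 1 = 0)
position 4: 000 → 0  (bit 0 = 0)
bits b7..b0 = 11010000 = 208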